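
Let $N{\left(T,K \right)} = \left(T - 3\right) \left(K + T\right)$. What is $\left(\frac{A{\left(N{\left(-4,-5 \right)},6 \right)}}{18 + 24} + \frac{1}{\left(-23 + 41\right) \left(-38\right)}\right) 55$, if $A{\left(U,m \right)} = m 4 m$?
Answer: $\frac{902495}{4788} \approx 188.49$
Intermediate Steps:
$N{\left(T,K \right)} = \left(-3 + T\right) \left(K + T\right)$
$A{\left(U,m \right)} = 4 m^{2}$ ($A{\left(U,m \right)} = 4 m m = 4 m^{2}$)
$\left(\frac{A{\left(N{\left(-4,-5 \right)},6 \right)}}{18 + 24} + \frac{1}{\left(-23 + 41\right) \left(-38\right)}\right) 55 = \left(\frac{4 \cdot 6^{2}}{18 + 24} + \frac{1}{\left(-23 + 41\right) \left(-38\right)}\right) 55 = \left(\frac{4 \cdot 36}{42} + \frac{1}{18} \left(- \frac{1}{38}\right)\right) 55 = \left(144 \cdot \frac{1}{42} + \frac{1}{18} \left(- \frac{1}{38}\right)\right) 55 = \left(\frac{24}{7} - \frac{1}{684}\right) 55 = \frac{16409}{4788} \cdot 55 = \frac{902495}{4788}$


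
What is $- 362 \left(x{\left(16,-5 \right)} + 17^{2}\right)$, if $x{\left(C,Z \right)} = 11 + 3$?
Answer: $-109686$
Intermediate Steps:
$x{\left(C,Z \right)} = 14$
$- 362 \left(x{\left(16,-5 \right)} + 17^{2}\right) = - 362 \left(14 + 17^{2}\right) = - 362 \left(14 + 289\right) = \left(-362\right) 303 = -109686$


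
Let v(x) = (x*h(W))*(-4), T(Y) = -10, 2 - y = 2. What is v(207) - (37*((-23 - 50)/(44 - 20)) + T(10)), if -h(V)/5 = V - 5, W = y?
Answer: -493859/24 ≈ -20577.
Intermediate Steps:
y = 0 (y = 2 - 1*2 = 2 - 2 = 0)
W = 0
h(V) = 25 - 5*V (h(V) = -5*(V - 5) = -5*(-5 + V) = 25 - 5*V)
v(x) = -100*x (v(x) = (x*(25 - 5*0))*(-4) = (x*(25 + 0))*(-4) = (x*25)*(-4) = (25*x)*(-4) = -100*x)
v(207) - (37*((-23 - 50)/(44 - 20)) + T(10)) = -100*207 - (37*((-23 - 50)/(44 - 20)) - 10) = -20700 - (37*(-73/24) - 10) = -20700 - (-2701/24 - 10) = -20700 - 1*(-2941/24) = -20700 + 2941/24 = -493859/24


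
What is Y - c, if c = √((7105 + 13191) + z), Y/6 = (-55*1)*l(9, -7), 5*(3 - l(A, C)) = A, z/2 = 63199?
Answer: -396 - √146694 ≈ -779.01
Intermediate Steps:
z = 126398 (z = 2*63199 = 126398)
l(A, C) = 3 - A/5
Y = -396 (Y = 6*((-55*1)*(3 - ⅕*9)) = 6*(-55*(3 - 9/5)) = 6*(-55*6/5) = 6*(-66) = -396)
c = √146694 (c = √((7105 + 13191) + 126398) = √(20296 + 126398) = √146694 ≈ 383.01)
Y - c = -396 - √146694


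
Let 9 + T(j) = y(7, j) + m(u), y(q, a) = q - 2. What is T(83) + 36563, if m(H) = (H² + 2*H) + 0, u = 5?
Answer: 36594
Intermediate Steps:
y(q, a) = -2 + q
m(H) = H² + 2*H
T(j) = 31 (T(j) = -9 + ((-2 + 7) + 5*(2 + 5)) = -9 + (5 + 5*7) = -9 + (5 + 35) = -9 + 40 = 31)
T(83) + 36563 = 31 + 36563 = 36594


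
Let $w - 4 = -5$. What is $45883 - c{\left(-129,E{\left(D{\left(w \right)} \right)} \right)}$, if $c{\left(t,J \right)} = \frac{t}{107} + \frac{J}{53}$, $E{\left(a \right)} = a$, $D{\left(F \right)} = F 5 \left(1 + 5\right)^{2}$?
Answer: $\frac{260228590}{5671} \approx 45888.0$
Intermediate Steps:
$w = -1$ ($w = 4 - 5 = -1$)
$D{\left(F \right)} = 180 F$ ($D{\left(F \right)} = 5 F 6^{2} = 5 F 36 = 180 F$)
$c{\left(t,J \right)} = \frac{J}{53} + \frac{t}{107}$ ($c{\left(t,J \right)} = t \frac{1}{107} + J \frac{1}{53} = \frac{t}{107} + \frac{J}{53} = \frac{J}{53} + \frac{t}{107}$)
$45883 - c{\left(-129,E{\left(D{\left(w \right)} \right)} \right)} = 45883 - \left(\frac{180 \left(-1\right)}{53} + \frac{1}{107} \left(-129\right)\right) = 45883 - \left(\frac{1}{53} \left(-180\right) - \frac{129}{107}\right) = 45883 - \left(- \frac{180}{53} - \frac{129}{107}\right) = 45883 - - \frac{26097}{5671} = 45883 + \frac{26097}{5671} = \frac{260228590}{5671}$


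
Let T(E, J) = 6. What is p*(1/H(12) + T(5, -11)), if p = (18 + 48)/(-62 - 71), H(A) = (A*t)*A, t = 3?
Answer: -28523/9576 ≈ -2.9786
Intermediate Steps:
H(A) = 3*A**2 (H(A) = (A*3)*A = (3*A)*A = 3*A**2)
p = -66/133 (p = 66/(-133) = 66*(-1/133) = -66/133 ≈ -0.49624)
p*(1/H(12) + T(5, -11)) = -66*(1/(3*12**2) + 6)/133 = -66*(1/(3*144) + 6)/133 = -66*(1/432 + 6)/133 = -66/133*2593/432 = -28523/9576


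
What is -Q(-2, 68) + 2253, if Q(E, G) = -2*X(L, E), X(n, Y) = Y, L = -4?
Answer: 2249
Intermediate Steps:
Q(E, G) = -2*E
-Q(-2, 68) + 2253 = -(-2)*(-2) + 2253 = -1*4 + 2253 = -4 + 2253 = 2249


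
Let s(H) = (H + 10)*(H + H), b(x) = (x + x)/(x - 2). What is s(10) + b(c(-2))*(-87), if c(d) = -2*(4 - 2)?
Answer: 284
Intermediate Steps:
c(d) = -4 (c(d) = -2*2 = -4)
b(x) = 2*x/(-2 + x) (b(x) = (2*x)/(-2 + x) = 2*x/(-2 + x))
s(H) = 2*H*(10 + H) (s(H) = (10 + H)*(2*H) = 2*H*(10 + H))
s(10) + b(c(-2))*(-87) = 2*10*(10 + 10) + (2*(-4)/(-2 - 4))*(-87) = 2*10*20 + (2*(-4)/(-6))*(-87) = 400 + (2*(-4)*(-⅙))*(-87) = 400 + (4/3)*(-87) = 400 - 116 = 284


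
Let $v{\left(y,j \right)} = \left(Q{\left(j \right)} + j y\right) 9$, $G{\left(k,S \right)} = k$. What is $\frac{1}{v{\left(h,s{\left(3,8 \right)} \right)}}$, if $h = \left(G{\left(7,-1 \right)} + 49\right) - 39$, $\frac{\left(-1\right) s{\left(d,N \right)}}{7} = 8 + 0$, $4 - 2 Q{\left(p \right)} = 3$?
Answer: $- \frac{2}{17127} \approx -0.00011677$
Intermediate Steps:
$Q{\left(p \right)} = \frac{1}{2}$ ($Q{\left(p \right)} = 2 - \frac{3}{2} = \frac{1}{2}$)
$s{\left(d,N \right)} = -56$ ($s{\left(d,N \right)} = - 7 \left(8 + 0\right) = \left(-7\right) 8 = -56$)
$h = 17$ ($h = \left(7 + 49\right) - 39 = 56 - 39 = 17$)
$v{\left(y,j \right)} = \frac{9}{2} + 9 j y$ ($v{\left(y,j \right)} = \left(\frac{1}{2} + j y\right) 9 = \frac{9}{2} + 9 j y$)
$\frac{1}{v{\left(h,s{\left(3,8 \right)} \right)}} = \frac{1}{\frac{9}{2} + 9 \left(-56\right) 17} = \frac{1}{\frac{9}{2} - 8568} = \frac{1}{- \frac{17127}{2}} = - \frac{2}{17127}$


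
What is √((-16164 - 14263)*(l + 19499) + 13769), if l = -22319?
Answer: √85817909 ≈ 9263.8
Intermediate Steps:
√((-16164 - 14263)*(l + 19499) + 13769) = √((-16164 - 14263)*(-22319 + 19499) + 13769) = √(-30427*(-2820) + 13769) = √(85804140 + 13769) = √85817909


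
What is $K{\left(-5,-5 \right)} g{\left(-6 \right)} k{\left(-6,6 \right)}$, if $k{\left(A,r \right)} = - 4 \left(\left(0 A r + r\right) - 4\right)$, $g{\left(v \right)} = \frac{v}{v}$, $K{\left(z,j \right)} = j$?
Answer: $40$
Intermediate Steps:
$g{\left(v \right)} = 1$
$k{\left(A,r \right)} = 16 - 4 r$ ($k{\left(A,r \right)} = - 4 \left(\left(0 r + r\right) - 4\right) = - 4 \left(\left(0 + r\right) - 4\right) = - 4 \left(r - 4\right) = - 4 \left(-4 + r\right) = 16 - 4 r$)
$K{\left(-5,-5 \right)} g{\left(-6 \right)} k{\left(-6,6 \right)} = \left(-5\right) 1 \left(16 - 24\right) = - 5 \left(16 - 24\right) = \left(-5\right) \left(-8\right) = 40$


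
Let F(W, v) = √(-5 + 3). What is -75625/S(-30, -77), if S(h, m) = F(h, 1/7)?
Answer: 75625*I*√2/2 ≈ 53475.0*I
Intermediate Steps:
F(W, v) = I*√2 (F(W, v) = √(-2) = I*√2)
S(h, m) = I*√2
-75625/S(-30, -77) = -75625*(-I*√2/2) = -(-75625)*I*√2/2 = 75625*I*√2/2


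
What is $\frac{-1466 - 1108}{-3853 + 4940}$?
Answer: $- \frac{2574}{1087} \approx -2.368$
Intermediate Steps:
$\frac{-1466 - 1108}{-3853 + 4940} = - \frac{2574}{1087}$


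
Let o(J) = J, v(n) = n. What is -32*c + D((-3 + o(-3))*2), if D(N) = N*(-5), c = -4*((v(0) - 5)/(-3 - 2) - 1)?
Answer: 60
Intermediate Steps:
c = 0 (c = -4*((0 - 5)/(-3 - 2) - 1) = -4*(-5/(-5) - 1) = -4*(-5*(-⅕) - 1) = -4*(1 - 1) = -4*0 = 0)
D(N) = -5*N
-32*c + D((-3 + o(-3))*2) = -32*0 - 5*(-3 - 3)*2 = 0 - (-30)*2 = 0 - 5*(-12) = 0 + 60 = 60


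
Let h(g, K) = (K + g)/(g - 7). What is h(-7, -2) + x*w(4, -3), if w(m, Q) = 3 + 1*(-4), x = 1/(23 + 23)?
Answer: 100/161 ≈ 0.62112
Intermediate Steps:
h(g, K) = (K + g)/(-7 + g)
x = 1/46 ≈ 0.021739
w(m, Q) = -1 (w(m, Q) = 3 - 4 = -1)
h(-7, -2) + x*w(4, -3) = (-2 - 7)/(-7 - 7) + (1/46)*(-1) = -9/(-14) - 1/46 = -1/14*(-9) - 1/46 = 9/14 - 1/46 = 100/161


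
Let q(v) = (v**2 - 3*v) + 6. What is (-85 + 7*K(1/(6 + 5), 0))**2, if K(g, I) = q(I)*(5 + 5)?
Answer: 112225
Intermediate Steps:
q(v) = 6 + v**2 - 3*v
K(g, I) = 60 - 30*I + 10*I**2 (K(g, I) = (6 + I**2 - 3*I)*(5 + 5) = (6 + I**2 - 3*I)*10 = 60 - 30*I + 10*I**2)
(-85 + 7*K(1/(6 + 5), 0))**2 = (-85 + 7*(60 - 30*0 + 10*0**2))**2 = (-85 + 7*(60 + 0 + 10*0))**2 = (-85 + 7*(60 + 0 + 0))**2 = (-85 + 7*60)**2 = (-85 + 420)**2 = 335**2 = 112225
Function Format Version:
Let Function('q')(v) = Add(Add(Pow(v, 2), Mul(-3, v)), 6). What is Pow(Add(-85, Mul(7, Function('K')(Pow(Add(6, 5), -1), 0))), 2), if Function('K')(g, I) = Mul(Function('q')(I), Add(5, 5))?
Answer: 112225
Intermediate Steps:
Function('q')(v) = Add(6, Pow(v, 2), Mul(-3, v))
Function('K')(g, I) = Add(60, Mul(-30, I), Mul(10, Pow(I, 2))) (Function('K')(g, I) = Mul(Add(6, Pow(I, 2), Mul(-3, I)), Add(5, 5)) = Mul(Add(6, Pow(I, 2), Mul(-3, I)), 10) = Add(60, Mul(-30, I), Mul(10, Pow(I, 2))))
Pow(Add(-85, Mul(7, Function('K')(Pow(Add(6, 5), -1), 0))), 2) = Pow(Add(-85, Mul(7, Add(60, Mul(-30, 0), Mul(10, Pow(0, 2))))), 2) = Pow(Add(-85, Mul(7, Add(60, 0, Mul(10, 0)))), 2) = Pow(Add(-85, Mul(7, Add(60, 0, 0))), 2) = Pow(Add(-85, Mul(7, 60)), 2) = Pow(Add(-85, 420), 2) = Pow(335, 2) = 112225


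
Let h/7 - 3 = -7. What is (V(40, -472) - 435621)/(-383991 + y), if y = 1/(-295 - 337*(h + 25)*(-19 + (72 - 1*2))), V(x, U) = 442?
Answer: 22309886614/19685682605 ≈ 1.1333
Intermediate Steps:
h = -28 (h = 21 + 7*(-7) = 21 - 49 = -28)
y = 1/51266 (y = 1/(-295 - 337*(-28 + 25)*(-19 + (72 - 1*2))) = 1/(-295 - (-1011)*(-19 + (72 - 2))) = 1/(-295 - (-1011)*(-19 + 70)) = 1/(-295 - (-1011)*51) = 1/(-295 - 337*(-153)) = 1/(-295 + 51561) = 1/51266 ≈ 1.9506e-5)
(V(40, -472) - 435621)/(-383991 + y) = (442 - 435621)/(-383991 + 1/51266) = -435179/(-19685682605/51266) = -435179*(-51266/19685682605) = 22309886614/19685682605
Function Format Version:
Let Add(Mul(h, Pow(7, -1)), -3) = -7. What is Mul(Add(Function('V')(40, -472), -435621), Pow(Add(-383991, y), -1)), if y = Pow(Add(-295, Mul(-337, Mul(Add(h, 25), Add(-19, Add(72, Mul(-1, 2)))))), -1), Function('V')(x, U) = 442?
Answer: Rational(22309886614, 19685682605) ≈ 1.1333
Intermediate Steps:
h = -28 (h = Add(21, Mul(7, -7)) = Add(21, -49) = -28)
y = Rational(1, 51266) (y = Pow(Add(-295, Mul(-337, Mul(Add(-28, 25), Add(-19, Add(72, Mul(-1, 2)))))), -1) = Pow(Add(-295, Mul(-337, Mul(-3, Add(-19, Add(72, -2))))), -1) = Pow(Add(-295, Mul(-337, Mul(-3, Add(-19, 70)))), -1) = Pow(Add(-295, Mul(-337, Mul(-3, 51))), -1) = Pow(Add(-295, Mul(-337, -153)), -1) = Pow(Add(-295, 51561), -1) = Pow(51266, -1) = Rational(1, 51266) ≈ 1.9506e-5)
Mul(Add(Function('V')(40, -472), -435621), Pow(Add(-383991, y), -1)) = Mul(Add(442, -435621), Pow(Add(-383991, Rational(1, 51266)), -1)) = Mul(-435179, Pow(Rational(-19685682605, 51266), -1)) = Mul(-435179, Rational(-51266, 19685682605)) = Rational(22309886614, 19685682605)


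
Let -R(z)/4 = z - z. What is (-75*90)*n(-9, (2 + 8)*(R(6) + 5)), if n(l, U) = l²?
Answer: -546750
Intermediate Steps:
R(z) = 0 (R(z) = -4*(z - z) = -4*0 = 0)
(-75*90)*n(-9, (2 + 8)*(R(6) + 5)) = -75*90*(-9)² = -6750*81 = -546750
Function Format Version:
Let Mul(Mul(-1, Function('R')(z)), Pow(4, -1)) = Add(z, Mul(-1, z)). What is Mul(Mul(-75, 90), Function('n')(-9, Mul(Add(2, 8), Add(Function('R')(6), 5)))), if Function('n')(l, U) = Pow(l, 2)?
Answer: -546750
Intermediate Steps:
Function('R')(z) = 0 (Function('R')(z) = Mul(-4, Add(z, Mul(-1, z))) = Mul(-4, 0) = 0)
Mul(Mul(-75, 90), Function('n')(-9, Mul(Add(2, 8), Add(Function('R')(6), 5)))) = Mul(Mul(-75, 90), Pow(-9, 2)) = Mul(-6750, 81) = -546750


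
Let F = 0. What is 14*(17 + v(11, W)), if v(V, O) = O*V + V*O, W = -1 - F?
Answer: -70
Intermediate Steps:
W = -1 (W = -1 - 1*0 = -1 + 0 = -1)
v(V, O) = 2*O*V (v(V, O) = O*V + O*V = 2*O*V)
14*(17 + v(11, W)) = 14*(17 + 2*(-1)*11) = 14*(17 - 22) = 14*(-5) = -70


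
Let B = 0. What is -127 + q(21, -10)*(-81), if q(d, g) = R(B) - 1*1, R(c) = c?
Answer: -46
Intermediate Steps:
q(d, g) = -1 (q(d, g) = 0 - 1*1 = 0 - 1 = -1)
-127 + q(21, -10)*(-81) = -127 - 1*(-81) = -127 + 81 = -46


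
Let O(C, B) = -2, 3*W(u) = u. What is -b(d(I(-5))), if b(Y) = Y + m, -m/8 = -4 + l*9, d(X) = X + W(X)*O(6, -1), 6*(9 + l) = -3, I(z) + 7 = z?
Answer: -712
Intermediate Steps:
W(u) = u/3
I(z) = -7 + z
l = -19/2 (l = -9 + (⅙)*(-3) = -9 - ½ = -19/2 ≈ -9.5000)
d(X) = X/3 (d(X) = X + (X/3)*(-2) = X - 2*X/3 = X/3)
m = 716 (m = -8*(-4 - 19/2*9) = -8*(-4 - 171/2) = -8*(-179/2) = 716)
b(Y) = 716 + Y (b(Y) = Y + 716 = 716 + Y)
-b(d(I(-5))) = -(716 + (-7 - 5)/3) = -(716 + (⅓)*(-12)) = -(716 - 4) = -1*712 = -712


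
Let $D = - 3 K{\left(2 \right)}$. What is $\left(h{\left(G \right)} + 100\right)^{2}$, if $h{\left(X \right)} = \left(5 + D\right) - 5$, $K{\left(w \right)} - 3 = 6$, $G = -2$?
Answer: $5329$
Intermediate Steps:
$K{\left(w \right)} = 9$ ($K{\left(w \right)} = 3 + 6 = 9$)
$D = -27$ ($D = \left(-3\right) 9 = -27$)
$h{\left(X \right)} = -27$ ($h{\left(X \right)} = \left(5 - 27\right) - 5 = -22 - 5 = -27$)
$\left(h{\left(G \right)} + 100\right)^{2} = \left(-27 + 100\right)^{2} = 73^{2} = 5329$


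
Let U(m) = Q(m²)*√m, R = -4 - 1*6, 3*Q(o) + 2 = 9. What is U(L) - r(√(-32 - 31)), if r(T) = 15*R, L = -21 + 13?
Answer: 150 + 14*I*√2/3 ≈ 150.0 + 6.5997*I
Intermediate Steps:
Q(o) = 7/3 (Q(o) = -⅔ + (⅓)*9 = -⅔ + 3 = 7/3)
R = -10 (R = -4 - 6 = -10)
L = -8
U(m) = 7*√m/3
r(T) = -150 (r(T) = 15*(-10) = -150)
U(L) - r(√(-32 - 31)) = 7*√(-8)/3 - 1*(-150) = 7*(2*I*√2)/3 + 150 = 14*I*√2/3 + 150 = 150 + 14*I*√2/3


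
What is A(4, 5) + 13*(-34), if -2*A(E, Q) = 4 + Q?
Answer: -893/2 ≈ -446.50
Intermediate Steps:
A(E, Q) = -2 - Q/2 (A(E, Q) = -(4 + Q)/2 = -2 - Q/2)
A(4, 5) + 13*(-34) = (-2 - ½*5) + 13*(-34) = (-2 - 5/2) - 442 = -9/2 - 442 = -893/2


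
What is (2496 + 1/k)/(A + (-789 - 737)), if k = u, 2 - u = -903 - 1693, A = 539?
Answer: -6484609/2564226 ≈ -2.5289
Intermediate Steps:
u = 2598 (u = 2 - (-903 - 1693) = 2 - 1*(-2596) = 2 + 2596 = 2598)
k = 2598
(2496 + 1/k)/(A + (-789 - 737)) = (2496 + 1/2598)/(539 + (-789 - 737)) = (2496 + 1/2598)/(539 - 1526) = (6484609/2598)/(-987) = (6484609/2598)*(-1/987) = -6484609/2564226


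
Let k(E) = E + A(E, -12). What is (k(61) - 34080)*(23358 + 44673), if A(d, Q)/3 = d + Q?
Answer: -2304346032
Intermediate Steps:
A(d, Q) = 3*Q + 3*d (A(d, Q) = 3*(d + Q) = 3*(Q + d) = 3*Q + 3*d)
k(E) = -36 + 4*E (k(E) = E + (3*(-12) + 3*E) = E + (-36 + 3*E) = -36 + 4*E)
(k(61) - 34080)*(23358 + 44673) = ((-36 + 4*61) - 34080)*(23358 + 44673) = ((-36 + 244) - 34080)*68031 = (208 - 34080)*68031 = -33872*68031 = -2304346032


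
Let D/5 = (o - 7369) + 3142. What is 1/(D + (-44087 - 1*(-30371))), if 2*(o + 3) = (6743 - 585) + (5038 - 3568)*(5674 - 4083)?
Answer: 1/5827454 ≈ 1.7160e-7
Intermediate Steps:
o = 1172461 (o = -3 + ((6743 - 585) + (5038 - 3568)*(5674 - 4083))/2 = -3 + (6158 + 1470*1591)/2 = -3 + (6158 + 2338770)/2 = -3 + (½)*2344928 = -3 + 1172464 = 1172461)
D = 5841170 (D = 5*((1172461 - 7369) + 3142) = 5*(1165092 + 3142) = 5*1168234 = 5841170)
1/(D + (-44087 - 1*(-30371))) = 1/(5841170 + (-44087 - 1*(-30371))) = 1/(5841170 + (-44087 + 30371)) = 1/(5841170 - 13716) = 1/5827454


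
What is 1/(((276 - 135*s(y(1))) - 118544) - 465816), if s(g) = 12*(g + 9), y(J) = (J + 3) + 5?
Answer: -1/613244 ≈ -1.6307e-6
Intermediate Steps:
y(J) = 8 + J (y(J) = (3 + J) + 5 = 8 + J)
s(g) = 108 + 12*g (s(g) = 12*(9 + g) = 108 + 12*g)
1/(((276 - 135*s(y(1))) - 118544) - 465816) = 1/(((276 - 135*(108 + 12*(8 + 1))) - 118544) - 465816) = 1/(((276 - 135*(108 + 12*9)) - 118544) - 465816) = 1/(((276 - 135*(108 + 108)) - 118544) - 465816) = 1/(((276 - 135*216) - 118544) - 465816) = 1/(((276 - 29160) - 118544) - 465816) = 1/((-28884 - 118544) - 465816) = 1/(-147428 - 465816) = 1/(-613244) = -1/613244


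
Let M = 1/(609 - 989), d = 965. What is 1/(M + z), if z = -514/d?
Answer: -73340/39257 ≈ -1.8682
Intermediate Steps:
M = -1/380 (M = 1/(-380) = -1/380 ≈ -0.0026316)
z = -514/965 ≈ -0.53264
1/(M + z) = 1/(-1/380 - 514/965) = 1/(-39257/73340) = -73340/39257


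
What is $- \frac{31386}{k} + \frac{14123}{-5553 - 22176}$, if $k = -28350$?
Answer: $\frac{966904}{1617525} \approx 0.59777$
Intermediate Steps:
$- \frac{31386}{k} + \frac{14123}{-5553 - 22176} = - \frac{31386}{-28350} + \frac{14123}{-5553 - 22176} = \left(-31386\right) \left(- \frac{1}{28350}\right) + \frac{14123}{-27729} = \frac{5231}{4725} + 14123 \left(- \frac{1}{27729}\right) = \frac{5231}{4725} - \frac{14123}{27729} = \frac{966904}{1617525}$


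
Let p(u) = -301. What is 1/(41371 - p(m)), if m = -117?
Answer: 1/41672 ≈ 2.3997e-5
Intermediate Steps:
1/(41371 - p(m)) = 1/(41371 - 1*(-301)) = 1/(41371 + 301) = 1/41672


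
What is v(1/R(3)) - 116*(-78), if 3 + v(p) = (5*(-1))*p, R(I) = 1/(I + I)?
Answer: 9015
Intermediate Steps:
R(I) = 1/(2*I)
v(p) = -3 - 5*p (v(p) = -3 + (5*(-1))*p = -3 - 5*p)
v(1/R(3)) - 116*(-78) = (-3 - 5/((½)/3)) - 116*(-78) = (-3 - 5/((½)*(⅓))) + 9048 = (-3 - 5/⅙) + 9048 = (-3 - 5*6) + 9048 = (-3 - 30) + 9048 = -33 + 9048 = 9015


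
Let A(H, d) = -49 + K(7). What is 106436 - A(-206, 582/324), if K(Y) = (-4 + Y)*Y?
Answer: 106464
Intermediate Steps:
K(Y) = Y*(-4 + Y)
A(H, d) = -28 (A(H, d) = -49 + 7*(-4 + 7) = -49 + 7*3 = -49 + 21 = -28)
106436 - A(-206, 582/324) = 106436 - 1*(-28) = 106436 + 28 = 106464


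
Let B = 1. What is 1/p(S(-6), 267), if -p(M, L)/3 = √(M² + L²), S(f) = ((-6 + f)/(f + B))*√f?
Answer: -5*√197929/1781361 ≈ -0.0012487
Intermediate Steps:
S(f) = √f*(-6 + f)/(1 + f) (S(f) = ((-6 + f)/(f + 1))*√f = ((-6 + f)/(1 + f))*√f = √f*(-6 + f)/(1 + f))
p(M, L) = -3*√(L² + M²) (p(M, L) = -3*√(M² + L²) = -3*√(L² + M²))
1/p(S(-6), 267) = 1/(-3*√(267² + (√(-6)*(-6 - 6)/(1 - 6))²)) = 1/(-3*√(71289 + ((I*√6)*(-12)/(-5))²)) = 1/(-3*√(71289 + ((I*√6)*(-⅕)*(-12))²)) = 1/(-3*√(71289 + (12*I*√6/5)²)) = 1/(-3*√(71289 - 864/25)) = 1/(-9*√197929/5) = -5*√197929/1781361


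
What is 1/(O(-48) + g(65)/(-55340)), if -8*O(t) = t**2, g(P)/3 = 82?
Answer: -27670/7969083 ≈ -0.0034722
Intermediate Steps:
g(P) = 246 (g(P) = 3*82 = 246)
O(t) = -t**2/8
1/(O(-48) + g(65)/(-55340)) = 1/(-1/8*(-48)**2 + 246/(-55340)) = 1/(-1/8*2304 + 246*(-1/55340)) = 1/(-288 - 123/27670) = 1/(-7969083/27670) = -27670/7969083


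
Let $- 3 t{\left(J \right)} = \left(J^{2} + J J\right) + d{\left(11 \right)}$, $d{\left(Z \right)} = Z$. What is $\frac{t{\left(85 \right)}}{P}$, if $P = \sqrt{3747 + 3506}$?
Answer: $- \frac{14461 \sqrt{7253}}{21759} \approx -56.6$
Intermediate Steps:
$t{\left(J \right)} = - \frac{11}{3} - \frac{2 J^{2}}{3}$ ($t{\left(J \right)} = - \frac{\left(J^{2} + J J\right) + 11}{3} = - \frac{\left(J^{2} + J^{2}\right) + 11}{3} = - \frac{2 J^{2} + 11}{3} = - \frac{11 + 2 J^{2}}{3} = - \frac{11}{3} - \frac{2 J^{2}}{3}$)
$P = \sqrt{7253} \approx 85.165$
$\frac{t{\left(85 \right)}}{P} = \frac{- \frac{11}{3} - \frac{2 \cdot 85^{2}}{3}}{\sqrt{7253}} = \left(- \frac{11}{3} - \frac{14450}{3}\right) \frac{\sqrt{7253}}{7253} = - \frac{14461 \frac{\sqrt{7253}}{7253}}{3} = - \frac{14461 \sqrt{7253}}{21759}$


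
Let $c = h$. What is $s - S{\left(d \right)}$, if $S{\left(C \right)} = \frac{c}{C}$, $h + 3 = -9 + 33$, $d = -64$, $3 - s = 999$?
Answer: $- \frac{63723}{64} \approx -995.67$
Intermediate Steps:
$s = -996$ ($s = 3 - 999 = -996$)
$h = 21$ ($h = -3 + \left(-9 + 33\right) = -3 + 24 = 21$)
$c = 21$
$S{\left(C \right)} = \frac{21}{C}$
$s - S{\left(d \right)} = -996 - \frac{21}{-64} = -996 - 21 \left(- \frac{1}{64}\right) = -996 - - \frac{21}{64} = -996 + \frac{21}{64} = - \frac{63723}{64}$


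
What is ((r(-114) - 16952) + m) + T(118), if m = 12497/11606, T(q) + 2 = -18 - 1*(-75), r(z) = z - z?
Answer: -196094085/11606 ≈ -16896.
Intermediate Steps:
r(z) = 0
T(q) = 55 (T(q) = -2 + (-18 - 1*(-75)) = -2 + (-18 + 75) = -2 + 57 = 55)
m = 12497/11606 (m = 12497*(1/11606) = 12497/11606 ≈ 1.0768)
((r(-114) - 16952) + m) + T(118) = ((0 - 16952) + 12497/11606) + 55 = (-16952 + 12497/11606) + 55 = -196732415/11606 + 55 = -196094085/11606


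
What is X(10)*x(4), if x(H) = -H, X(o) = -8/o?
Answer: 16/5 ≈ 3.2000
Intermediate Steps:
X(10)*x(4) = (-8/10)*(-1*4) = -8*⅒*(-4) = -⅘*(-4) = 16/5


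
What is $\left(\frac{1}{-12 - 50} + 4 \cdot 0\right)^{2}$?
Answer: $\frac{1}{3844} \approx 0.00026015$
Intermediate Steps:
$\left(\frac{1}{-12 - 50} + 4 \cdot 0\right)^{2} = \left(\frac{1}{-62} + 0\right)^{2} = \left(- \frac{1}{62} + 0\right)^{2} = \left(- \frac{1}{62}\right)^{2} = \frac{1}{3844}$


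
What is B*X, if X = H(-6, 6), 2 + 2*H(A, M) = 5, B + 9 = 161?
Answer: 228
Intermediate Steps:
B = 152 (B = -9 + 161 = 152)
H(A, M) = 3/2 (H(A, M) = -1 + (1/2)*5 = -1 + 5/2 = 3/2)
X = 3/2 ≈ 1.5000
B*X = 152*(3/2) = 228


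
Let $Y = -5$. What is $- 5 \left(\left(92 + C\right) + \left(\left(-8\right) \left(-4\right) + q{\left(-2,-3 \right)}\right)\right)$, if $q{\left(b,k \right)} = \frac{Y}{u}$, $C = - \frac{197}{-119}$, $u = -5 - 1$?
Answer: $- \frac{451565}{714} \approx -632.44$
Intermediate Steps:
$u = -6$
$C = \frac{197}{119}$ ($C = \left(-197\right) \left(- \frac{1}{119}\right) = \frac{197}{119} \approx 1.6555$)
$q{\left(b,k \right)} = \frac{5}{6}$ ($q{\left(b,k \right)} = - \frac{5}{-6} = \left(-5\right) \left(- \frac{1}{6}\right) = \frac{5}{6}$)
$- 5 \left(\left(92 + C\right) + \left(\left(-8\right) \left(-4\right) + q{\left(-2,-3 \right)}\right)\right) = - 5 \left(\left(92 + \frac{197}{119}\right) + \left(\left(-8\right) \left(-4\right) + \frac{5}{6}\right)\right) = - 5 \left(\frac{11145}{119} + \left(32 + \frac{5}{6}\right)\right) = - 5 \left(\frac{11145}{119} + \frac{197}{6}\right) = \left(-5\right) \frac{90313}{714} = - \frac{451565}{714}$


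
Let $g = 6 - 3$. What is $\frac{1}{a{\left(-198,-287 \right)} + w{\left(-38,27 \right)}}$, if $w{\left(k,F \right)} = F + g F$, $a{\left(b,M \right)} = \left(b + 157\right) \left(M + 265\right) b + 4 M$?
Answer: $- \frac{1}{179636} \approx -5.5668 \cdot 10^{-6}$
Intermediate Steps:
$a{\left(b,M \right)} = 4 M + b \left(157 + b\right) \left(265 + M\right)$ ($a{\left(b,M \right)} = \left(157 + b\right) \left(265 + M\right) b + 4 M = b \left(157 + b\right) \left(265 + M\right) + 4 M = 4 M + b \left(157 + b\right) \left(265 + M\right)$)
$g = 3$ ($g = 6 - 3 = 3$)
$w{\left(k,F \right)} = 4 F$ ($w{\left(k,F \right)} = F + 3 F = 4 F$)
$\frac{1}{a{\left(-198,-287 \right)} + w{\left(-38,27 \right)}} = \frac{1}{\left(4 \left(-287\right) + 265 \left(-198\right)^{2} + 41605 \left(-198\right) - 287 \left(-198\right)^{2} + 157 \left(-287\right) \left(-198\right)\right) + 4 \cdot 27} = \frac{1}{\left(-1148 + 265 \cdot 39204 - 8237790 - 11251548 + 8921682\right) + 108} = \frac{1}{\left(-1148 + 10389060 - 8237790 - 11251548 + 8921682\right) + 108} = \frac{1}{-179744 + 108} = \frac{1}{-179636} = - \frac{1}{179636}$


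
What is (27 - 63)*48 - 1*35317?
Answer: -37045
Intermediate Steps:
(27 - 63)*48 - 1*35317 = -36*48 - 35317 = -1728 - 35317 = -37045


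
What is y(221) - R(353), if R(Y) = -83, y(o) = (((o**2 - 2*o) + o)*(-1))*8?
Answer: -388877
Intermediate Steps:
y(o) = -8*o**2 + 8*o (y(o) = ((o**2 - o)*(-1))*8 = (o - o**2)*8 = -8*o**2 + 8*o)
y(221) - R(353) = 8*221*(1 - 1*221) - 1*(-83) = 8*221*(1 - 221) + 83 = 8*221*(-220) + 83 = -388960 + 83 = -388877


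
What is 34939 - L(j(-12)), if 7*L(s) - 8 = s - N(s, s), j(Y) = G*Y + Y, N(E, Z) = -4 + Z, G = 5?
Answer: 244561/7 ≈ 34937.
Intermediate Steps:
j(Y) = 6*Y (j(Y) = 5*Y + Y = 6*Y)
L(s) = 12/7 (L(s) = 8/7 + (s - (-4 + s))/7 = 8/7 + (s + (4 - s))/7 = 8/7 + (⅐)*4 = 8/7 + 4/7 = 12/7)
34939 - L(j(-12)) = 34939 - 1*12/7 = 34939 - 12/7 = 244561/7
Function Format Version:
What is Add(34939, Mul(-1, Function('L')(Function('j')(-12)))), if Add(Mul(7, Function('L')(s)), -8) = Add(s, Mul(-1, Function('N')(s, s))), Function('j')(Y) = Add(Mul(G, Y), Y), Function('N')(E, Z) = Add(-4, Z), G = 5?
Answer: Rational(244561, 7) ≈ 34937.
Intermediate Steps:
Function('j')(Y) = Mul(6, Y) (Function('j')(Y) = Add(Mul(5, Y), Y) = Mul(6, Y))
Function('L')(s) = Rational(12, 7) (Function('L')(s) = Add(Rational(8, 7), Mul(Rational(1, 7), Add(s, Mul(-1, Add(-4, s))))) = Add(Rational(8, 7), Mul(Rational(1, 7), Add(s, Add(4, Mul(-1, s))))) = Add(Rational(8, 7), Mul(Rational(1, 7), 4)) = Add(Rational(8, 7), Rational(4, 7)) = Rational(12, 7))
Add(34939, Mul(-1, Function('L')(Function('j')(-12)))) = Add(34939, Mul(-1, Rational(12, 7))) = Add(34939, Rational(-12, 7)) = Rational(244561, 7)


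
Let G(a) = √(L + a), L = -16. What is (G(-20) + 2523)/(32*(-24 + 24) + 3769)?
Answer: 2523/3769 + 6*I/3769 ≈ 0.66941 + 0.0015919*I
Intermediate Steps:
G(a) = √(-16 + a)
(G(-20) + 2523)/(32*(-24 + 24) + 3769) = (√(-16 - 20) + 2523)/(32*(-24 + 24) + 3769) = (√(-36) + 2523)/(32*0 + 3769) = (6*I + 2523)/(0 + 3769) = (2523 + 6*I)/3769 = (2523 + 6*I)*(1/3769) = 2523/3769 + 6*I/3769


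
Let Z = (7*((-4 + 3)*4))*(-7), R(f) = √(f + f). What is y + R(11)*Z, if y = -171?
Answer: -171 + 196*√22 ≈ 748.32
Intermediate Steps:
R(f) = √2*√f (R(f) = √(2*f) = √2*√f)
Z = 196 (Z = (7*(-1*4))*(-7) = (7*(-4))*(-7) = -28*(-7) = 196)
y + R(11)*Z = -171 + (√2*√11)*196 = -171 + √22*196 = -171 + 196*√22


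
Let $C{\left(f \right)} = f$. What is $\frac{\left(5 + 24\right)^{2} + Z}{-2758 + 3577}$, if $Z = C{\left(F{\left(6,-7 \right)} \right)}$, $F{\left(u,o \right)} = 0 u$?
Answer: $\frac{841}{819} \approx 1.0269$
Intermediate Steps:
$F{\left(u,o \right)} = 0$
$Z = 0$
$\frac{\left(5 + 24\right)^{2} + Z}{-2758 + 3577} = \frac{\left(5 + 24\right)^{2} + 0}{-2758 + 3577} = \frac{29^{2} + 0}{819} = \left(841 + 0\right) \frac{1}{819} = 841 \cdot \frac{1}{819} = \frac{841}{819}$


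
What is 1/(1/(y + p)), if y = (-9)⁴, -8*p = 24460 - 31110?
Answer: 29569/4 ≈ 7392.3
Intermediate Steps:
p = 3325/4 (p = -(24460 - 31110)/8 = -⅛*(-6650) = 3325/4 ≈ 831.25)
y = 6561
1/(1/(y + p)) = 1/(1/(6561 + 3325/4)) = 1/(1/(29569/4)) = 1/(4/29569) = 29569/4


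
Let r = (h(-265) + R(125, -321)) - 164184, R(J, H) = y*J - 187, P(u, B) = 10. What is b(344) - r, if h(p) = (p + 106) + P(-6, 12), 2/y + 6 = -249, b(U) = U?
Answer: 8408114/51 ≈ 1.6487e+5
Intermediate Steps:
y = -2/255 (y = 2/(-6 - 249) = 2/(-255) = 2*(-1/255) = -2/255 ≈ -0.0078431)
h(p) = 116 + p (h(p) = (p + 106) + 10 = (106 + p) + 10 = 116 + p)
R(J, H) = -187 - 2*J/255 (R(J, H) = -2*J/255 - 187 = -187 - 2*J/255)
r = -8390570/51 (r = ((116 - 265) + (-187 - 2/255*125)) - 164184 = (-149 + (-187 - 50/51)) - 164184 = (-149 - 9587/51) - 164184 = -17186/51 - 164184 = -8390570/51 ≈ -1.6452e+5)
b(344) - r = 344 - 1*(-8390570/51) = 344 + 8390570/51 = 8408114/51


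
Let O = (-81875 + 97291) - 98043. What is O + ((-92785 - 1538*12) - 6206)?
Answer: -200074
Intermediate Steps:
O = -82627 (O = 15416 - 98043 = -82627)
O + ((-92785 - 1538*12) - 6206) = -82627 + ((-92785 - 1538*12) - 6206) = -82627 + ((-92785 - 18456) - 6206) = -82627 + (-111241 - 6206) = -82627 - 117447 = -200074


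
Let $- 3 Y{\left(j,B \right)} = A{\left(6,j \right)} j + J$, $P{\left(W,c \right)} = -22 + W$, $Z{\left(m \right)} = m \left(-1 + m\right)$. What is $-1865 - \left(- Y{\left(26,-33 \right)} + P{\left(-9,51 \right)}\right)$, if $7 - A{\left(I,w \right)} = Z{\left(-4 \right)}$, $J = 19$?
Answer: $- \frac{5183}{3} \approx -1727.7$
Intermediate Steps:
$A{\left(I,w \right)} = -13$ ($A{\left(I,w \right)} = 7 - - 4 \left(-1 - 4\right) = 7 - \left(-4\right) \left(-5\right) = 7 - 20 = -13$)
$Y{\left(j,B \right)} = - \frac{19}{3} + \frac{13 j}{3}$ ($Y{\left(j,B \right)} = - \frac{- 13 j + 19}{3} = - \frac{19 - 13 j}{3} = - \frac{19}{3} + \frac{13 j}{3}$)
$-1865 - \left(- Y{\left(26,-33 \right)} + P{\left(-9,51 \right)}\right) = -1865 + \left(\left(- \frac{19}{3} + \frac{13}{3} \cdot 26\right) - \left(-22 - 9\right)\right) = -1865 + \left(\left(- \frac{19}{3} + \frac{338}{3}\right) - -31\right) = -1865 + \left(\frac{319}{3} + 31\right) = -1865 + \frac{412}{3} = - \frac{5183}{3}$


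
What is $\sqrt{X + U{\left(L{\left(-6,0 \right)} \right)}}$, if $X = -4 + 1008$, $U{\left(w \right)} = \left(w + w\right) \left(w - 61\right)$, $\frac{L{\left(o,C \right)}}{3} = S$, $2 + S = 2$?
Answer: $2 \sqrt{251} \approx 31.686$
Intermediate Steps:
$S = 0$ ($S = -2 + 2 = 0$)
$L{\left(o,C \right)} = 0$ ($L{\left(o,C \right)} = 3 \cdot 0 = 0$)
$U{\left(w \right)} = 2 w \left(-61 + w\right)$
$X = 1004$
$\sqrt{X + U{\left(L{\left(-6,0 \right)} \right)}} = \sqrt{1004 + 2 \cdot 0 \left(-61 + 0\right)} = \sqrt{1004 + 2 \cdot 0 \left(-61\right)} = \sqrt{1004 + 0} = \sqrt{1004} = 2 \sqrt{251}$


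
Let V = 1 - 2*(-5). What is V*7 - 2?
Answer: 75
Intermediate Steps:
V = 11 (V = 1 + 10 = 11)
V*7 - 2 = 11*7 - 2 = 77 - 2 = 75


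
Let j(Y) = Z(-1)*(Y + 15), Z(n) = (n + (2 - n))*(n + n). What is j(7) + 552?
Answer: 464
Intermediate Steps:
Z(n) = 4*n (Z(n) = 2*(2*n) = 4*n)
j(Y) = -60 - 4*Y (j(Y) = (4*(-1))*(Y + 15) = -4*(15 + Y) = -60 - 4*Y)
j(7) + 552 = (-60 - 4*7) + 552 = (-60 - 28) + 552 = -88 + 552 = 464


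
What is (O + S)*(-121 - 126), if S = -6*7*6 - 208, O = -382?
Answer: 207974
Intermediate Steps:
S = -460 (S = -42*6 - 208 = -252 - 208 = -460)
(O + S)*(-121 - 126) = (-382 - 460)*(-121 - 126) = -842*(-247) = 207974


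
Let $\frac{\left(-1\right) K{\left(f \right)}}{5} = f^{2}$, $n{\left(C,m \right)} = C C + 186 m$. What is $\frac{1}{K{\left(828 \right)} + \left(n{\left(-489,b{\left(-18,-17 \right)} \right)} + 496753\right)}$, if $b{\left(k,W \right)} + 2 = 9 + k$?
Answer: $- \frac{1}{2694092} \approx -3.7118 \cdot 10^{-7}$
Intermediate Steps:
$b{\left(k,W \right)} = 7 + k$ ($b{\left(k,W \right)} = -2 + \left(9 + k\right) = 7 + k$)
$n{\left(C,m \right)} = C^{2} + 186 m$
$K{\left(f \right)} = - 5 f^{2}$
$\frac{1}{K{\left(828 \right)} + \left(n{\left(-489,b{\left(-18,-17 \right)} \right)} + 496753\right)} = \frac{1}{- 5 \cdot 828^{2} + \left(\left(\left(-489\right)^{2} + 186 \left(7 - 18\right)\right) + 496753\right)} = \frac{1}{\left(-5\right) 685584 + \left(\left(239121 + 186 \left(-11\right)\right) + 496753\right)} = \frac{1}{-3427920 + \left(\left(239121 - 2046\right) + 496753\right)} = \frac{1}{-3427920 + \left(237075 + 496753\right)} = \frac{1}{-3427920 + 733828} = \frac{1}{-2694092} = - \frac{1}{2694092}$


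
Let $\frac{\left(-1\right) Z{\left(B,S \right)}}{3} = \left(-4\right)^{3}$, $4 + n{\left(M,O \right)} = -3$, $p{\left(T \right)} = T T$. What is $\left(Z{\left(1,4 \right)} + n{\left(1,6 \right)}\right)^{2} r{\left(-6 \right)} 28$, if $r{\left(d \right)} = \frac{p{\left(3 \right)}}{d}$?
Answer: $-1437450$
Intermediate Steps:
$p{\left(T \right)} = T^{2}$
$n{\left(M,O \right)} = -7$ ($n{\left(M,O \right)} = -4 - 3 = -7$)
$r{\left(d \right)} = \frac{9}{d}$ ($r{\left(d \right)} = \frac{3^{2}}{d} = \frac{9}{d}$)
$Z{\left(B,S \right)} = 192$ ($Z{\left(B,S \right)} = - 3 \left(-4\right)^{3} = \left(-3\right) \left(-64\right) = 192$)
$\left(Z{\left(1,4 \right)} + n{\left(1,6 \right)}\right)^{2} r{\left(-6 \right)} 28 = \left(192 - 7\right)^{2} \frac{9}{-6} \cdot 28 = 185^{2} \cdot 9 \left(- \frac{1}{6}\right) 28 = 34225 \left(- \frac{3}{2}\right) 28 = \left(- \frac{102675}{2}\right) 28 = -1437450$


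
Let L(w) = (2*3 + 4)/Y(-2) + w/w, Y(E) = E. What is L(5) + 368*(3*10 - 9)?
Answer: 7724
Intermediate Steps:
L(w) = -4 (L(w) = (2*3 + 4)/(-2) + w/w = (6 + 4)*(-½) + 1 = 10*(-½) + 1 = -5 + 1 = -4)
L(5) + 368*(3*10 - 9) = -4 + 368*(3*10 - 9) = -4 + 368*(30 - 9) = -4 + 368*21 = -4 + 7728 = 7724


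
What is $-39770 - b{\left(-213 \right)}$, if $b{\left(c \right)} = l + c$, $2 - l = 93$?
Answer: $-39466$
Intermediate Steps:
$l = -91$ ($l = 2 - 93 = -91$)
$b{\left(c \right)} = -91 + c$
$-39770 - b{\left(-213 \right)} = -39770 - \left(-91 - 213\right) = -39770 - -304 = -39770 + 304 = -39466$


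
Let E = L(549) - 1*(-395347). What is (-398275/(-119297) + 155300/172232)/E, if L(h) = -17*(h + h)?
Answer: 21780630975/1934893611019906 ≈ 1.1257e-5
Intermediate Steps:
L(h) = -34*h
E = 376681 (E = -34*549 - 1*(-395347) = -18666 + 395347 = 376681)
(-398275/(-119297) + 155300/172232)/E = (-398275/(-119297) + 155300/172232)/376681 = (-398275*(-1/119297) + 155300*(1/172232))*(1/376681) = (398275/119297 + 38825/43058)*(1/376681) = (21780630975/5136690226)*(1/376681) = 21780630975/1934893611019906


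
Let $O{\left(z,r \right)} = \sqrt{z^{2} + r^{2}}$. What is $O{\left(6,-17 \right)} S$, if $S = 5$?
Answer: $25 \sqrt{13} \approx 90.139$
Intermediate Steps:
$O{\left(z,r \right)} = \sqrt{r^{2} + z^{2}}$
$O{\left(6,-17 \right)} S = \sqrt{\left(-17\right)^{2} + 6^{2}} \cdot 5 = \sqrt{289 + 36} \cdot 5 = \sqrt{325} \cdot 5 = 5 \sqrt{13} \cdot 5 = 25 \sqrt{13}$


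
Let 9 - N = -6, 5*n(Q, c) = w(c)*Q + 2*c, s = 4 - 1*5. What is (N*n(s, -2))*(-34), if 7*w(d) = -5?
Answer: 2346/7 ≈ 335.14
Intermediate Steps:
s = -1 (s = 4 - 5 = -1)
w(d) = -5/7 (w(d) = (⅐)*(-5) = -5/7)
n(Q, c) = -Q/7 + 2*c/5 (n(Q, c) = (-5*Q/7 + 2*c)/5 = (2*c - 5*Q/7)/5 = -Q/7 + 2*c/5)
N = 15 (N = 9 - 1*(-6) = 9 + 6 = 15)
(N*n(s, -2))*(-34) = (15*(-⅐*(-1) + (⅖)*(-2)))*(-34) = (15*(⅐ - ⅘))*(-34) = (15*(-23/35))*(-34) = -69/7*(-34) = 2346/7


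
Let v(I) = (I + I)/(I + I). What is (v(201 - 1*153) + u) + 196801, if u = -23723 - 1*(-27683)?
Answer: 200762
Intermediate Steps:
u = 3960 (u = -23723 + 27683 = 3960)
v(I) = 1 (v(I) = (2*I)/((2*I)) = (2*I)*(1/(2*I)) = 1)
(v(201 - 1*153) + u) + 196801 = (1 + 3960) + 196801 = 3961 + 196801 = 200762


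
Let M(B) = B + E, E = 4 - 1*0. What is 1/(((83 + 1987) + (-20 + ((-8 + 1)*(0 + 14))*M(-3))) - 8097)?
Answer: -1/6145 ≈ -0.00016273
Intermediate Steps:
E = 4 (E = 4 + 0 = 4)
M(B) = 4 + B (M(B) = B + 4 = 4 + B)
1/(((83 + 1987) + (-20 + ((-8 + 1)*(0 + 14))*M(-3))) - 8097) = 1/(((83 + 1987) + (-20 + ((-8 + 1)*(0 + 14))*(4 - 3))) - 8097) = 1/((2070 + (-20 - 7*14*1)) - 8097) = 1/((2070 + (-20 - 98*1)) - 8097) = 1/((2070 + (-20 - 98)) - 8097) = 1/((2070 - 118) - 8097) = 1/(1952 - 8097) = 1/(-6145) = -1/6145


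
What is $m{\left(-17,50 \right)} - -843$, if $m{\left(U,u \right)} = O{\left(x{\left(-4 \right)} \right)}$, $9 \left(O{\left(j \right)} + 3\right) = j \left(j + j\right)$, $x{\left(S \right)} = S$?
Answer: $\frac{7592}{9} \approx 843.56$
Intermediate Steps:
$O{\left(j \right)} = -3 + \frac{2 j^{2}}{9}$ ($O{\left(j \right)} = -3 + \frac{j \left(j + j\right)}{9} = -3 + \frac{j 2 j}{9} = -3 + \frac{2 j^{2}}{9}$)
$m{\left(U,u \right)} = \frac{5}{9}$ ($m{\left(U,u \right)} = -3 + \frac{2 \left(-4\right)^{2}}{9} = -3 + \frac{2}{9} \cdot 16 = -3 + \frac{32}{9} = \frac{5}{9}$)
$m{\left(-17,50 \right)} - -843 = \frac{5}{9} - -843 = \frac{5}{9} + 843 = \frac{7592}{9}$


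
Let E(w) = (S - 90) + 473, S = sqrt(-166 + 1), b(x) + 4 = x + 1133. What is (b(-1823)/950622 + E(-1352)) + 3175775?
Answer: 1509662834791/475311 + I*sqrt(165) ≈ 3.1762e+6 + 12.845*I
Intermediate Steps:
b(x) = 1129 + x (b(x) = -4 + (x + 1133) = -4 + (1133 + x) = 1129 + x)
S = I*sqrt(165) (S = sqrt(-165) = I*sqrt(165) ≈ 12.845*I)
E(w) = 383 + I*sqrt(165) (E(w) = (I*sqrt(165) - 90) + 473 = (-90 + I*sqrt(165)) + 473 = 383 + I*sqrt(165))
(b(-1823)/950622 + E(-1352)) + 3175775 = ((1129 - 1823)/950622 + (383 + I*sqrt(165))) + 3175775 = (-694*1/950622 + (383 + I*sqrt(165))) + 3175775 = (-347/475311 + (383 + I*sqrt(165))) + 3175775 = (182043766/475311 + I*sqrt(165)) + 3175775 = 1509662834791/475311 + I*sqrt(165)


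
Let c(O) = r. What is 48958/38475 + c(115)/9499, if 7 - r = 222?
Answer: 456779917/365474025 ≈ 1.2498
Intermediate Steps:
r = -215 (r = 7 - 1*222 = 7 - 222 = -215)
c(O) = -215
48958/38475 + c(115)/9499 = 48958/38475 - 215/9499 = 456779917/365474025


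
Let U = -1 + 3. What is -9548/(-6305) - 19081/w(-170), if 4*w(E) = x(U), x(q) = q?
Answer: -240601862/6305 ≈ -38161.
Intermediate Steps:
U = 2
w(E) = ½ (w(E) = (¼)*2 = ½)
-9548/(-6305) - 19081/w(-170) = -9548/(-6305) - 19081/½ = -9548*(-1/6305) - 19081*2 = 9548/6305 - 38162 = -240601862/6305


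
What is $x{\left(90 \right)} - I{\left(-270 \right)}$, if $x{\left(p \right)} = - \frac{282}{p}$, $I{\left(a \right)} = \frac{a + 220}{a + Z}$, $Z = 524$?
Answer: $- \frac{5594}{1905} \approx -2.9365$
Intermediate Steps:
$I{\left(a \right)} = \frac{220 + a}{524 + a}$ ($I{\left(a \right)} = \frac{a + 220}{a + 524} = \frac{220 + a}{524 + a}$)
$x{\left(90 \right)} - I{\left(-270 \right)} = - \frac{282}{90} - \frac{220 - 270}{524 - 270} = \left(-282\right) \frac{1}{90} - \frac{1}{254} \left(-50\right) = - \frac{47}{15} - \frac{1}{254} \left(-50\right) = - \frac{47}{15} - - \frac{25}{127} = - \frac{47}{15} + \frac{25}{127} = - \frac{5594}{1905}$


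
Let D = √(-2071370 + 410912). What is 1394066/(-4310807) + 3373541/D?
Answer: -1394066/4310807 - 3373541*I*√1660458/1660458 ≈ -0.32339 - 2618.0*I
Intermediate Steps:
D = I*√1660458 (D = √(-1660458) = I*√1660458 ≈ 1288.6*I)
1394066/(-4310807) + 3373541/D = 1394066/(-4310807) + 3373541/((I*√1660458)) = 1394066*(-1/4310807) + 3373541*(-I*√1660458/1660458) = -1394066/4310807 - 3373541*I*√1660458/1660458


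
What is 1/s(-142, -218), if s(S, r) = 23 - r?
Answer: 1/241 ≈ 0.0041494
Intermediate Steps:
1/s(-142, -218) = 1/(23 - 1*(-218)) = 1/(23 + 218) = 1/241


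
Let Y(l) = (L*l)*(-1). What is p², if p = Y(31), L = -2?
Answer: 3844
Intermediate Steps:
Y(l) = 2*l (Y(l) = -2*l*(-1) = 2*l)
p = 62 (p = 2*31 = 62)
p² = 62² = 3844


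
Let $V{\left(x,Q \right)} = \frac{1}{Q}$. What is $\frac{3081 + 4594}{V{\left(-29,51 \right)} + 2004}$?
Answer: $\frac{78285}{20441} \approx 3.8298$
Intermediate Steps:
$\frac{3081 + 4594}{V{\left(-29,51 \right)} + 2004} = \frac{3081 + 4594}{\frac{1}{51} + 2004} = \frac{7675}{\frac{1}{51} + 2004} = \frac{7675}{\frac{102205}{51}} = 7675 \cdot \frac{51}{102205} = \frac{78285}{20441}$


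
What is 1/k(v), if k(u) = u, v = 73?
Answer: 1/73 ≈ 0.013699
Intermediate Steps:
1/k(v) = 1/73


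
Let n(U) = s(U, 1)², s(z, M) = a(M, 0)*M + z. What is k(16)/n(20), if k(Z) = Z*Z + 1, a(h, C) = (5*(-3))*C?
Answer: 257/400 ≈ 0.64250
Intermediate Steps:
a(h, C) = -15*C
s(z, M) = z (s(z, M) = (-15*0)*M + z = 0*M + z = 0 + z = z)
k(Z) = 1 + Z² (k(Z) = Z² + 1 = 1 + Z²)
n(U) = U²
k(16)/n(20) = (1 + 16²)/(20²) = (1 + 256)/400 = 257*(1/400) = 257/400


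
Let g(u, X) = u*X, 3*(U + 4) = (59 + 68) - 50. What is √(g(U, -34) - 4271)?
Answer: I*√45069/3 ≈ 70.765*I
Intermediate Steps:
U = 65/3 (U = -4 + ((59 + 68) - 50)/3 = -4 + (127 - 50)/3 = -4 + (⅓)*77 = -4 + 77/3 = 65/3 ≈ 21.667)
g(u, X) = X*u
√(g(U, -34) - 4271) = √(-34*65/3 - 4271) = √(-2210/3 - 4271) = √(-15023/3) = I*√45069/3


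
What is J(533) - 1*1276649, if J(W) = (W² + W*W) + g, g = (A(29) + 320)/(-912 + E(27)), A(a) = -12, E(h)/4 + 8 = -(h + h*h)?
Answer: -702803309/992 ≈ -7.0847e+5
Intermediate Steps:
E(h) = -32 - 4*h - 4*h² (E(h) = -32 + 4*(-(h + h*h)) = -32 + 4*(-(h + h²)) = -32 + 4*(-h - h²) = -32 + (-4*h - 4*h²) = -32 - 4*h - 4*h²)
g = -77/992 (g = (-12 + 320)/(-912 + (-32 - 4*27 - 4*27²)) = 308/(-912 + (-32 - 108 - 4*729)) = 308/(-912 + (-32 - 108 - 2916)) = 308/(-912 - 3056) = 308/(-3968) = 308*(-1/3968) = -77/992 ≈ -0.077621)
J(W) = -77/992 + 2*W² (J(W) = (W² + W*W) - 77/992 = (W² + W²) - 77/992 = 2*W² - 77/992 = -77/992 + 2*W²)
J(533) - 1*1276649 = (-77/992 + 2*533²) - 1*1276649 = (-77/992 + 2*284089) - 1276649 = (-77/992 + 568178) - 1276649 = 563632499/992 - 1276649 = -702803309/992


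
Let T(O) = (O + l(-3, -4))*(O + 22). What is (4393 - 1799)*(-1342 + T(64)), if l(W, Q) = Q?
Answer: 9903892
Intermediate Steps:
T(O) = (-4 + O)*(22 + O) (T(O) = (O - 4)*(O + 22) = (-4 + O)*(22 + O))
(4393 - 1799)*(-1342 + T(64)) = (4393 - 1799)*(-1342 + (-88 + 64² + 18*64)) = 2594*(-1342 + (-88 + 4096 + 1152)) = 2594*(-1342 + 5160) = 2594*3818 = 9903892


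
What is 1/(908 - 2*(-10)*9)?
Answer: 1/1088 ≈ 0.00091912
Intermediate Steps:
1/(908 - 2*(-10)*9) = 1/(908 + 20*9) = 1/(908 + 180) = 1/1088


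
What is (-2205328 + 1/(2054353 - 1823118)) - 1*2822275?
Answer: -1162557779704/231235 ≈ -5.0276e+6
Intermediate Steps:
(-2205328 + 1/(2054353 - 1823118)) - 1*2822275 = (-2205328 + 1/231235) - 2822275 = -509949020079/231235 - 2822275 = -1162557779704/231235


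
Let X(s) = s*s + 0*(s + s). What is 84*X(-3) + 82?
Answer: 838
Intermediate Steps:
X(s) = s² (X(s) = s² + 0*(2*s) = s² + 0 = s²)
84*X(-3) + 82 = 84*(-3)² + 82 = 84*9 + 82 = 756 + 82 = 838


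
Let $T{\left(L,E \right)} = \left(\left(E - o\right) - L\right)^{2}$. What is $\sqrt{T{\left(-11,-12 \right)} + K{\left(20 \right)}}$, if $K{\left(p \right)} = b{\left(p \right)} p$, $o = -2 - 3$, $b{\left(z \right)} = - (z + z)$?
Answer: $28 i \approx 28.0 i$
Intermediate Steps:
$b{\left(z \right)} = - 2 z$
$o = -5$
$T{\left(L,E \right)} = \left(5 + E - L\right)^{2}$ ($T{\left(L,E \right)} = \left(\left(E - -5\right) - L\right)^{2} = \left(\left(E + 5\right) - L\right)^{2} = \left(\left(5 + E\right) - L\right)^{2} = \left(5 + E - L\right)^{2}$)
$K{\left(p \right)} = - 2 p^{2}$ ($K{\left(p \right)} = - 2 p p = - 2 p^{2}$)
$\sqrt{T{\left(-11,-12 \right)} + K{\left(20 \right)}} = \sqrt{\left(5 - 12 - -11\right)^{2} - 2 \cdot 20^{2}} = \sqrt{\left(5 - 12 + 11\right)^{2} - 800} = \sqrt{4^{2} - 800} = \sqrt{16 - 800} = \sqrt{-784} = 28 i$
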